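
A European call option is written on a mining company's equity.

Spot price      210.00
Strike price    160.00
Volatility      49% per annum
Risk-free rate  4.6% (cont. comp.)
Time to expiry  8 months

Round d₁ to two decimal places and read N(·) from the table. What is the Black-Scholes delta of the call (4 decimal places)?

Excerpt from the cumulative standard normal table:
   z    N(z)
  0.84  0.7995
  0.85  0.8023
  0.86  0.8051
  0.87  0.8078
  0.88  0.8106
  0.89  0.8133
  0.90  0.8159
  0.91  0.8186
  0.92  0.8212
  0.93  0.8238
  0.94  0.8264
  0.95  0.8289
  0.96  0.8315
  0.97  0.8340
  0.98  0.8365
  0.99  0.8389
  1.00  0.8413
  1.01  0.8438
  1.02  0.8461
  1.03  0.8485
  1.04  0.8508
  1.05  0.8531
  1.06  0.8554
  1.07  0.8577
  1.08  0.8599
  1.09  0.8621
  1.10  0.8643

σ√T = 0.49 × 0.8165 = 0.4001
d₁ = [ln(210/160) + (0.046 + 0.49²/2)·0.6667] / 0.4001 = [0.2719 + 0.1107] / 0.4001 = 0.9564 ⇒ 0.96
N(d₁) = N(0.96) = 0.8315
Δ_call = N(d₁) = 0.8315

0.8315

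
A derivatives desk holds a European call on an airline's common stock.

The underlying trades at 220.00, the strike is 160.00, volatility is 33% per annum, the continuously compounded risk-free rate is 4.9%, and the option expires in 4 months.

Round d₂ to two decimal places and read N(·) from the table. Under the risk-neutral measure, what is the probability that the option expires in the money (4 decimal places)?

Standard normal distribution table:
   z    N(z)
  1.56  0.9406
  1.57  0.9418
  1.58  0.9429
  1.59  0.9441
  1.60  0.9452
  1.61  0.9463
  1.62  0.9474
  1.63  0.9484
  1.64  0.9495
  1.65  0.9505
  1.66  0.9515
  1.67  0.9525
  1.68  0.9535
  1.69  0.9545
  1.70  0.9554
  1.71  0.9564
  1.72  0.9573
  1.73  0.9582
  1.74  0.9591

σ√T = 0.33·√0.3333 = 0.1905
d₁ = [ln(220/160) + (0.049 + 0.33²/2)·0.3333] / 0.1905 = [0.3185 + 0.0345] / 0.1905 = 1.8524 which rounds to 1.85
d₂ = d₁ − σ√T = 1.8524 − 0.1905 = 1.6619 which rounds to 1.66
Pr(exercise) under Q = N(d₂) = 0.9515

0.9515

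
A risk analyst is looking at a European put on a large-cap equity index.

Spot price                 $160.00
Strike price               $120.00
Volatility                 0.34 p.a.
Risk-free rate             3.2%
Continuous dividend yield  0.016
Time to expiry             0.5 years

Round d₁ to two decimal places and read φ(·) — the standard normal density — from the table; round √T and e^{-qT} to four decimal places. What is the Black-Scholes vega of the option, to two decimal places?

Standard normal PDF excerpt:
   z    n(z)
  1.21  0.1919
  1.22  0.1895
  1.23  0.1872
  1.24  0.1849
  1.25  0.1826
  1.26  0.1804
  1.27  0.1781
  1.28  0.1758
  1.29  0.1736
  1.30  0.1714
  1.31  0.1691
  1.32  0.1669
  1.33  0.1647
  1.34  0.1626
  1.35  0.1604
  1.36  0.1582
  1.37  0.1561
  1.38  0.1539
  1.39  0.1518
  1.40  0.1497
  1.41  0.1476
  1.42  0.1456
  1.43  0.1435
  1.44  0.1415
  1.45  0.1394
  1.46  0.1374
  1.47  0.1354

18.00

σ√T = 0.34·√0.5 = 0.2404
d₁ = [ln(160/120) + (0.032 − 0.016 + 0.34²/2)·0.5] / 0.2404 = [0.2877 + 0.0369] / 0.2404 = 1.3501 which rounds to 1.35
√T = √0.5 = 0.7071
φ(d₁) = φ(1.35) = 0.1604
e^(−qT) = e^(−0.016·0.5) = 0.9920
vega = S·e^(−qT)·φ(d₁)·√T = 160·0.9920·0.1604·0.7071 = 18.0018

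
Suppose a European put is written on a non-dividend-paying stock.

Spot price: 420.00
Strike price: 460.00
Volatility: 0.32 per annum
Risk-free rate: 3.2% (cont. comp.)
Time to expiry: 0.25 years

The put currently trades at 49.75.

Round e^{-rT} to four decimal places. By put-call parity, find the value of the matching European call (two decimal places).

exp(−rT) = exp(−0.032·0.25) = 0.9920
Put-call parity: C − P = S − K·e^(−rT) = 420 − 460·0.9920 = 420 − 456.3200 = -36.3200
C = P + (C − P) = 49.75 + (-36.3200) = 13.4300

13.43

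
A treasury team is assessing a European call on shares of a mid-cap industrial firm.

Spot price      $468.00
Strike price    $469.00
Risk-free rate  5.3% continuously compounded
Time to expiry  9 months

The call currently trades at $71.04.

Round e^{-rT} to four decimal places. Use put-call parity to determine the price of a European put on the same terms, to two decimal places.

$53.75

exp(−rT) = exp(−0.053·0.75) = 0.9610
Put-call parity: C − P = S − K·e^(−rT) = 468 − 469·0.9610 = 468 − 450.7090 = 17.2910
P = C − (C − P) = 71.04 − (17.2910) = 53.7490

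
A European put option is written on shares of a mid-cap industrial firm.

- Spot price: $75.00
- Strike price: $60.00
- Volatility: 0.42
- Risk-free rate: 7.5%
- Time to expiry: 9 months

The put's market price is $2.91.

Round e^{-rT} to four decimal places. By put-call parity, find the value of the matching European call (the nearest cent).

$21.19

e^(−rT) = e^(−0.075·0.75) = 0.9453
Put-call parity: C − P = S − K·e^(−rT) = 75 − 60·0.9453 = 75 − 56.7180 = 18.2820
C = P + (C − P) = 2.91 + (18.2820) = 21.1920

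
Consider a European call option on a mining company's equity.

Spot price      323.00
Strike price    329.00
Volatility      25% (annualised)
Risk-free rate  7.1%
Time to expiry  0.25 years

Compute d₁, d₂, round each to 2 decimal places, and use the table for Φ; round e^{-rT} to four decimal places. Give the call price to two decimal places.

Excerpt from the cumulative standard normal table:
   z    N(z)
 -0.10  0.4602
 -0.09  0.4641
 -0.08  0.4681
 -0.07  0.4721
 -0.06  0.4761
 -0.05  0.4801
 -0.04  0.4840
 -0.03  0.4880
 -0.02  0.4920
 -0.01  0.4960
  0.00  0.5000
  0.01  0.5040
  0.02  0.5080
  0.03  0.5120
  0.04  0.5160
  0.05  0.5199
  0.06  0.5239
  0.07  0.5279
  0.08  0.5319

T = 0.25;  σ√T = 0.1250
d₁ = [ln(323/329) + (0.071 + 0.25²/2)·0.25] / 0.1250 = [-0.0184 + 0.0256] / 0.1250 = 0.0573 which rounds to 0.06
d₂ = d₁ − σ√T = 0.0573 − 0.1250 = -0.0677 which rounds to -0.07
e^(−rT) = e^(−0.071·0.25) = 0.9824
C = 323·N(0.06) − 329·0.9824·N(-0.07) = 323·0.5239 − 329·0.9824·0.4721 = 169.2197 − 152.5873 = 16.6324

16.63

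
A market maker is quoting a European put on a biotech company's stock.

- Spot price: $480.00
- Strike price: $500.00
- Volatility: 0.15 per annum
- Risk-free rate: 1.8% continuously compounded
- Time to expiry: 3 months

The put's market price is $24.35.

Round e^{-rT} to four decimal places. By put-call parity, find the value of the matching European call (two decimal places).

$6.60

e^(−rT) = e^(−0.018·0.25) = 0.9955
Put-call parity: C − P = S − K·e^(−rT) = 480 − 500·0.9955 = 480 − 497.7500 = -17.7500
C = P + (C − P) = 24.35 + (-17.7500) = 6.6000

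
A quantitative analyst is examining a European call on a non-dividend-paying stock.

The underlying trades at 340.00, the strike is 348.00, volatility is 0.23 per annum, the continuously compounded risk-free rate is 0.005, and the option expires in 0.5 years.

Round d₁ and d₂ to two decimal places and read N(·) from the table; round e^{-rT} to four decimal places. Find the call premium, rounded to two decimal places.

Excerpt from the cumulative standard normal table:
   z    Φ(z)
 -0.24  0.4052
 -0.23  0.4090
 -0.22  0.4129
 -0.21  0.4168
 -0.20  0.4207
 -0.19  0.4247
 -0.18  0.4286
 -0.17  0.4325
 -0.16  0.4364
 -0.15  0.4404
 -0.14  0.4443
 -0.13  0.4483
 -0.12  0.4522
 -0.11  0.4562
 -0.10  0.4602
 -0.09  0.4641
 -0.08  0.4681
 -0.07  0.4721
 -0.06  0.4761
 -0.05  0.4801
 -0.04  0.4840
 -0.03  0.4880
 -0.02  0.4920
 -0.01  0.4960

18.55

σ√T = 0.23 × 0.7071 = 0.1626
d₁ = [ln(340/348) + (0.005 + 0.23²/2)·0.5] / 0.1626 = [-0.0233 + 0.0157] / 0.1626 = -0.0463 which rounds to -0.05
d₂ = d₁ − σ√T = -0.0463 − 0.1626 = -0.2089 which rounds to -0.21
e^(−rT) = e^(−0.005·0.5) = 0.9975
C = 340·N(-0.05) − 348·0.9975·N(-0.21) = 340·0.4801 − 348·0.9975·0.4168 = 163.2340 − 144.6838 = 18.5502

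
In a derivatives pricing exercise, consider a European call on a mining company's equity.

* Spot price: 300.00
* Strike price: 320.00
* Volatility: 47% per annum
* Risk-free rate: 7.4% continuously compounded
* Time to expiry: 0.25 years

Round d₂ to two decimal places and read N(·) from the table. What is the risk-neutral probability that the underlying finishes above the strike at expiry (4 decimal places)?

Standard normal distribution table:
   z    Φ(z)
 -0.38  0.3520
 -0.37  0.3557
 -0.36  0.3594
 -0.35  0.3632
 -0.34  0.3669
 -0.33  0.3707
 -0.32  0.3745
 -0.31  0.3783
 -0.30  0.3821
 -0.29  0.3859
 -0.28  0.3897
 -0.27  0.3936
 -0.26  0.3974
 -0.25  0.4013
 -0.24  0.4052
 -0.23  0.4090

σ√T = 0.47·√0.25 = 0.2350
d₁ = [ln(300/320) + (0.074 + ½·0.47²)·0.25] / (σ√T) = (-0.0645 + 0.0461) / 0.2350 = -0.0784 → -0.08
d₂ = -0.0784 − 0.2350 = -0.3134 → -0.31
Risk-neutral Pr[S_T > K] = N(d₂) = N(-0.31) = 0.3783

0.3783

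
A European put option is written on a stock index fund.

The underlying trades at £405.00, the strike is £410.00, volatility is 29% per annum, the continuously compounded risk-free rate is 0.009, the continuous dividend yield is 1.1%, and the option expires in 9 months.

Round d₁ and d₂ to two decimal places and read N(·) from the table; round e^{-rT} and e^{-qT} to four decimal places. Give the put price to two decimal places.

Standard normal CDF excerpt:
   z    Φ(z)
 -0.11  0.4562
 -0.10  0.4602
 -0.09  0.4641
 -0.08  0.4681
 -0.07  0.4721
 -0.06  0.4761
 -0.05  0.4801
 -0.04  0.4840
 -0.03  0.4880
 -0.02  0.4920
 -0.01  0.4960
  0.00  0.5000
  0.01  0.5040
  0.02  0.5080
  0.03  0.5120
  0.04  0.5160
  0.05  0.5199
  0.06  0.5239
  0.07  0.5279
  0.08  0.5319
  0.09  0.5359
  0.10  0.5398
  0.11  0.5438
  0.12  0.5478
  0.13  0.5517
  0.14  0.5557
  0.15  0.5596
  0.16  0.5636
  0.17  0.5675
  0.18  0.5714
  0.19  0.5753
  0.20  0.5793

£43.07

σ√T = 0.29 × 0.8660 = 0.2511
ln(S/K) + (r − q + σ²/2)T = ln(405/410) + (0.009 − 0.011 + 0.29²/2)·0.75 = -0.0123 + 0.0300 = 0.0178
d₁ = 0.0178 / 0.2511 = 0.0707 ≈ 0.07
d₂ = d₁ − σ√T = 0.0707 − 0.2511 = -0.1804 ≈ -0.18
exp(−qT) = exp(−0.011·0.75) = 0.9918;  exp(−rT) = exp(−0.009·0.75) = 0.9933
N(−d₂) = N(0.18) = 0.5714;  N(−d₁) = N(-0.07) = 0.4721
P = 410·0.9933·0.5714 − 405·0.9918·0.4721 = 232.7044 − 189.6327 = 43.0717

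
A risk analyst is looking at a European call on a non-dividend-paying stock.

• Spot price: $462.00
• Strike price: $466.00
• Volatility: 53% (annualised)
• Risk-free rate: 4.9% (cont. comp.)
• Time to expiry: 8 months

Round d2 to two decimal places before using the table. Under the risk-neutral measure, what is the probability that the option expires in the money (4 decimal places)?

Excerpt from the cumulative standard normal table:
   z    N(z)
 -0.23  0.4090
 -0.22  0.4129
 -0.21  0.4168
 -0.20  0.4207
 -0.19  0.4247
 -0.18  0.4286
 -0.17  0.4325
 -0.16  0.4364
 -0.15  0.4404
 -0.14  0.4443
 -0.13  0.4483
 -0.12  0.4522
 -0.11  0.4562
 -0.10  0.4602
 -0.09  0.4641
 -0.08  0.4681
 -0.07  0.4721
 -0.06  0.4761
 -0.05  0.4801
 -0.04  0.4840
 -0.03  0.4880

0.4364

σ√T = 0.53·√0.6667 = 0.4327
d₁ = [ln(462/466) + (0.049 + ½·0.53²)·0.6667] / (σ√T) = (-0.0086 + 0.1263) / 0.4327 = 0.2719 ≈ 0.27
d₂ = 0.2719 − 0.4327 = -0.1608 ≈ -0.16
Pr(exercise) under Q = N(d₂) = 0.4364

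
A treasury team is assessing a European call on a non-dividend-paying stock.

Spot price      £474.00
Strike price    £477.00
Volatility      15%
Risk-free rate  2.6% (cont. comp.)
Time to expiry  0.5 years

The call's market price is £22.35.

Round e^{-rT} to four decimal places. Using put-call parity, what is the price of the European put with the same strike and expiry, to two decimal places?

e^(−rT) = e^(−0.026·0.5) = 0.9871
Put-call parity: C − P = S − K·e^(−rT) = 474 − 477·0.9871 = 474 − 470.8467 = 3.1533
P = C − (C − P) = 22.35 − (3.1533) = 19.1967

£19.20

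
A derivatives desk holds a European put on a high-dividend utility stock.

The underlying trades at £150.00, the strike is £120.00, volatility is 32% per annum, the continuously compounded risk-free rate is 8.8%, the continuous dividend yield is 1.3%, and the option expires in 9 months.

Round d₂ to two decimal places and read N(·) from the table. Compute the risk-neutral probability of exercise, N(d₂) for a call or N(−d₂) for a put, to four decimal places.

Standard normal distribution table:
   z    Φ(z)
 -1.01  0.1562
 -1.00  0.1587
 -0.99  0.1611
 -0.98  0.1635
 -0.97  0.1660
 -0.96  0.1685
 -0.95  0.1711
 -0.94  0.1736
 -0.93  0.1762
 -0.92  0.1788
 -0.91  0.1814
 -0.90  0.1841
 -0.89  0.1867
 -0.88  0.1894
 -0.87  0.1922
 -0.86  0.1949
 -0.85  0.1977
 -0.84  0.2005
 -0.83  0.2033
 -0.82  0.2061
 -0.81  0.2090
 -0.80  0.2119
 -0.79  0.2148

σ√T = 0.32 × 0.8660 = 0.2771
d₁ = [ln(150/120) + (0.088 − 0.013 + 0.32²/2)·0.75] / 0.2771 = [0.2231 + 0.0947] / 0.2771 = 1.1467 ≈ 1.15
d₂ = d₁ − σ√T = 1.1467 − 0.2771 = 0.8696 ≈ 0.87
Risk-neutral Pr[S_T < K] = N(−d₂) = N(-0.87) = 0.1922

0.1922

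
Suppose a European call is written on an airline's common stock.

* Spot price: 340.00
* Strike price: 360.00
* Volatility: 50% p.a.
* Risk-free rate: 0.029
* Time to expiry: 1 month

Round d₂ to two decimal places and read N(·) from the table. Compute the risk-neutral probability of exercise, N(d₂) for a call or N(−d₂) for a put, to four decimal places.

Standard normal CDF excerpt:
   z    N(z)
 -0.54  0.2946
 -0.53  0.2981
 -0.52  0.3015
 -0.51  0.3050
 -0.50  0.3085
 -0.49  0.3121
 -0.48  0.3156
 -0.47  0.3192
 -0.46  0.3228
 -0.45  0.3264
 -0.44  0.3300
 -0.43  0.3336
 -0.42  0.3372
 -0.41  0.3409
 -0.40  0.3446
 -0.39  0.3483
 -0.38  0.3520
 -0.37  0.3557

T = 0.08333;  σ√T = 0.1443
ln(S/K) + (r + σ²/2)T = ln(340/360) + (0.029 + 0.5²/2)·0.08333 = -0.0572 + 0.0128 = -0.0443
d₁ = -0.0443 / 0.1443 = -0.3071 which rounds to -0.31
d₂ = d₁ − σ√T = -0.3071 − 0.1443 = -0.4514 which rounds to -0.45
Risk-neutral Pr[S_T > K] = N(d₂) = N(-0.45) = 0.3264

0.3264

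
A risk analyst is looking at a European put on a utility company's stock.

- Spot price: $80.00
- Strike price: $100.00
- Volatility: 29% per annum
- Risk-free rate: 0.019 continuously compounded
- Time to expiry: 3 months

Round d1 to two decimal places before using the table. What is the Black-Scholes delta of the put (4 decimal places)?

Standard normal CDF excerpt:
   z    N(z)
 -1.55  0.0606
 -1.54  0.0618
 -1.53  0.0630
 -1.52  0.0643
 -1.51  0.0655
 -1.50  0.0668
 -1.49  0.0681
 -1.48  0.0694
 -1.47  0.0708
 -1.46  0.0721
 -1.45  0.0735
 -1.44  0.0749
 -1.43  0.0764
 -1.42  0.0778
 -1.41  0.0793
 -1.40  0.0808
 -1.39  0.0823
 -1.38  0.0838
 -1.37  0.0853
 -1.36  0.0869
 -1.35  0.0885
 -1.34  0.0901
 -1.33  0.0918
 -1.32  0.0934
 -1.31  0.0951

σ√T = 0.29 × 0.5000 = 0.1450
d₁ = [ln(80/100) + (0.019 + 0.29²/2)·0.25] / 0.1450 = [-0.2231 + 0.0153] / 0.1450 = -1.4337 which rounds to -1.43
N(d₁) = N(-1.43) = 0.0764
Δ_put = N(d₁) − 1 = 0.0764 − 1 = -0.9236

-0.9236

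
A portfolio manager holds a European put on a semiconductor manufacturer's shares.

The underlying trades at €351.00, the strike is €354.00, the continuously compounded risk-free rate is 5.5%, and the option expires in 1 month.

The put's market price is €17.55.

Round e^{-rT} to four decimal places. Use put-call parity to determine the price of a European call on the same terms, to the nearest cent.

€16.18

exp(−rT) = exp(−0.055·0.08333) = 0.9954
Put-call parity: C − P = S − K·e^(−rT) = 351 − 354·0.9954 = 351 − 352.3716 = -1.3716
C = P + (C − P) = 17.55 + (-1.3716) = 16.1784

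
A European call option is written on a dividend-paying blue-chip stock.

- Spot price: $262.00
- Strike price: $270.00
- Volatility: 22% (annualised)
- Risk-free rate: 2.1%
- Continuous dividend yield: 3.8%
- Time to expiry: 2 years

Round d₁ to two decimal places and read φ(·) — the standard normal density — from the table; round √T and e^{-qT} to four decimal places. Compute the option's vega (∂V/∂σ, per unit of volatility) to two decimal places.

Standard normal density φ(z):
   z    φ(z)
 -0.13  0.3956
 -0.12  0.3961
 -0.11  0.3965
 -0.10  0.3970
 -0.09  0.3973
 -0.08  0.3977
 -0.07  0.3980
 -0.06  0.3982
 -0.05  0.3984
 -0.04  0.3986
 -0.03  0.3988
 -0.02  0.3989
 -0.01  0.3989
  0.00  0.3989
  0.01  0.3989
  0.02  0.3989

136.81

T = 2;  σ√T = 0.3111
d₁ = [ln(262/270) + (0.021 − 0.038 + 0.22²/2)·2] / 0.3111 = [-0.0301 + 0.0144] / 0.3111 = -0.0504 ≈ -0.05
√T = √2 = 1.4142
φ(d₁) = φ(-0.05) = 0.3984
e^(−qT) = e^(−0.038·2) = 0.9268
vega = S·e^(−qT)·φ(d₁)·√T = 262·0.9268·0.3984·1.4142 = 136.8099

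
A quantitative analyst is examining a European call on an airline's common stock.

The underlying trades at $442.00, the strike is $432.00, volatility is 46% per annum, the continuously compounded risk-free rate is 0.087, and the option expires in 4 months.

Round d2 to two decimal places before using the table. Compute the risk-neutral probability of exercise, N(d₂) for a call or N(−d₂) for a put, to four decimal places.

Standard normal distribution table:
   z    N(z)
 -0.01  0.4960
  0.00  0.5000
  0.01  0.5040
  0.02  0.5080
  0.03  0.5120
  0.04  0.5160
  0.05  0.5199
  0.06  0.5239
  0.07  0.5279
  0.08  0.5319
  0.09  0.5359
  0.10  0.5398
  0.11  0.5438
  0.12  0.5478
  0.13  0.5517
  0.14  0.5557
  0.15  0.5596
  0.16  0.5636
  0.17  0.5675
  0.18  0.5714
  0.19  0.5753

σ√T = 0.46 × 0.5774 = 0.2656
d₁ = [ln(442/432) + (0.087 + 0.46²/2)·0.3333] / 0.2656 = [0.0229 + 0.0643] / 0.2656 = 0.3282 ≈ 0.33
d₂ = d₁ − σ√T = 0.3282 − 0.2656 = 0.0626 ≈ 0.06
Pr(exercise) under Q = N(d₂) = 0.5239

0.5239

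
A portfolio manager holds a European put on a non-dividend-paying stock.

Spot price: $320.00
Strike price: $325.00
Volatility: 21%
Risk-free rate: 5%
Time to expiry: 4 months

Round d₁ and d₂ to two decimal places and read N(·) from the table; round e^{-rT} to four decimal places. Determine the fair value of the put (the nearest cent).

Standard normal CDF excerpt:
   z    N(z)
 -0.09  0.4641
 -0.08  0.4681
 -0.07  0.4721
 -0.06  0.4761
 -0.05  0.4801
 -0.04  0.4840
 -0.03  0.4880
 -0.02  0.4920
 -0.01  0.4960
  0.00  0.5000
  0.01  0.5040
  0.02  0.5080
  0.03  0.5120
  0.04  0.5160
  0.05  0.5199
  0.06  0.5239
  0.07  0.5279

σ√T = 0.21 × 0.5774 = 0.1212
d₁ = [ln(320/325) + (0.05 + 0.21²/2)·0.3333] / 0.1212 = [-0.0155 + 0.0240] / 0.1212 = 0.0702 → 0.07
d₂ = d₁ − σ√T = 0.0702 − 0.1212 = -0.0510 → -0.05
e^(−rT) = e^(−0.05·0.3333) = 0.9835
N(−d₂) = N(0.05) = 0.5199;  N(−d₁) = N(-0.07) = 0.4721
P = 325·0.9835·0.5199 − 320·0.4721 = 166.1795 − 151.0720 = 15.1075

$15.11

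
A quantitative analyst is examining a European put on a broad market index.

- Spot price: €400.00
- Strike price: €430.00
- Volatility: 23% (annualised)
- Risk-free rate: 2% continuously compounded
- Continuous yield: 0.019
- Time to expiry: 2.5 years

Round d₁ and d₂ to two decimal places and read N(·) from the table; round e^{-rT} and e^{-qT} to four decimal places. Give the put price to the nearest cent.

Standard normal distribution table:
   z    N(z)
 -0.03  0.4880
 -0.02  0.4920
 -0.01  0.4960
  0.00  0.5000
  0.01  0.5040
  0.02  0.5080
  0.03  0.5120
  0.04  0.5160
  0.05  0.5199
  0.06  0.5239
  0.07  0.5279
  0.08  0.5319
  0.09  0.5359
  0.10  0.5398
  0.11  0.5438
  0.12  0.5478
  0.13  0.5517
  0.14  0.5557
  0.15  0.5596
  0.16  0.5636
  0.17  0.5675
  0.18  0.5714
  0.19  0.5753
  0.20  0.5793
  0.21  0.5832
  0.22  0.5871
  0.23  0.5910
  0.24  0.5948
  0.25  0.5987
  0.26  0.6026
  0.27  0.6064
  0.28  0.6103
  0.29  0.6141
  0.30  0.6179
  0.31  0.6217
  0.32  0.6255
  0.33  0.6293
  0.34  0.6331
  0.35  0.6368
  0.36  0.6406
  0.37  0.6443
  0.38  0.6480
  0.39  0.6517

T = 2.5;  σ√T = 0.3637
d₁ = [ln(400/430) + (0.02 − 0.019 + 0.23²/2)·2.5] / 0.3637 = [-0.0723 + 0.0686] / 0.3637 = -0.0102 → -0.01
d₂ = d₁ − σ√T = -0.0102 − 0.3637 = -0.3738 → -0.37
exp(−qT) = exp(−0.019·2.5) = 0.9536;  exp(−rT) = exp(−0.02·2.5) = 0.9512
P = 430·0.9512·N(0.37) − 400·0.9536·N(0.01) = 430·0.9512·0.6443 − 400·0.9536·0.5040 = 263.5290 − 192.2458 = 71.2832

€71.28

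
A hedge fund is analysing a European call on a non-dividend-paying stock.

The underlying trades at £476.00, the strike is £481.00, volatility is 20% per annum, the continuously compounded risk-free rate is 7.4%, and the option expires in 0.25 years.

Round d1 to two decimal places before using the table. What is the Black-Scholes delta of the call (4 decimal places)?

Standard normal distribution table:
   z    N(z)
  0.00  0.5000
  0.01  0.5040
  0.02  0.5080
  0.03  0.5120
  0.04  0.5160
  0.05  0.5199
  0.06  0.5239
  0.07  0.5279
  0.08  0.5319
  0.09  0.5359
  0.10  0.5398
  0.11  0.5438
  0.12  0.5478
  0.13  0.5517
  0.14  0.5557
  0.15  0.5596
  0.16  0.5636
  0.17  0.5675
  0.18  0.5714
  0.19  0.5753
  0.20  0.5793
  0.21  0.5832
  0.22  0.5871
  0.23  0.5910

σ√T = 0.2 × 0.5000 = 0.1000
ln(S/K) + (r + σ²/2)T = ln(476/481) + (0.074 + 0.2²/2)·0.25 = -0.0104 + 0.0235 = 0.0131
d₁ = 0.0131 / 0.1000 = 0.1305 → 0.13
N(d₁) = N(0.13) = 0.5517
Δ_call = N(d₁) = 0.5517

0.5517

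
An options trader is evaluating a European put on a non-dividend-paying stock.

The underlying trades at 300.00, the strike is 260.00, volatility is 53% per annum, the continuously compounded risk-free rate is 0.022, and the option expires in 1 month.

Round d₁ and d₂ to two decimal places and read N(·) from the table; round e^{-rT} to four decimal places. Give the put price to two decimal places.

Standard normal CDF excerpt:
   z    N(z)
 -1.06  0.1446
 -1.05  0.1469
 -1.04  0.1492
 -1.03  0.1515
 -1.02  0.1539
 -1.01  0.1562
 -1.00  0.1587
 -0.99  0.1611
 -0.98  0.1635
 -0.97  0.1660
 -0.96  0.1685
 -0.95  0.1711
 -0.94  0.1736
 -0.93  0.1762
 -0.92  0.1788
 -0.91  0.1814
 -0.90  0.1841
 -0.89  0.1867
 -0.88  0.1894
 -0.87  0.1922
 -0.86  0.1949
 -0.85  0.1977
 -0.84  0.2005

T = 0.08333;  σ√T = 0.1530
ln(S/K) + (r + σ²/2)T = ln(300/260) + (0.022 + 0.53²/2)·0.08333 = 0.1431 + 0.0135 = 0.1566
d₁ = 0.1566 / 0.1530 = 1.0238 ≈ 1.02
d₂ = d₁ − σ√T = 1.0238 − 0.1530 = 0.8708 ≈ 0.87
e^(−rT) = e^(−0.022·0.08333) = 0.9982
N(−d₂) = N(-0.87) = 0.1922;  N(−d₁) = N(-1.02) = 0.1539
P = 260·0.9982·0.1922 − 300·0.1539 = 49.8821 − 46.1700 = 3.7121

3.71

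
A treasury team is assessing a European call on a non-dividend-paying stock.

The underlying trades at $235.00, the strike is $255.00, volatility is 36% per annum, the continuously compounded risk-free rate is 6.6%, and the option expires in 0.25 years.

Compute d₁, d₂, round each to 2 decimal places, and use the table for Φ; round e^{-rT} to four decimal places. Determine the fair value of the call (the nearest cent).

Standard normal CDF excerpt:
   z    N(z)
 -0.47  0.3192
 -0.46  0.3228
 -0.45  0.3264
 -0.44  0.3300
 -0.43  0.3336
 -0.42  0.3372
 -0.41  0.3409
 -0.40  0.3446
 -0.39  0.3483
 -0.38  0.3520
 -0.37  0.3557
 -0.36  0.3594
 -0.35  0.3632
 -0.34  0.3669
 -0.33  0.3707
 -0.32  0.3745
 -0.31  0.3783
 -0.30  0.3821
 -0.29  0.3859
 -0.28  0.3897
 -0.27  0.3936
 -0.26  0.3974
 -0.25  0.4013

T = 0.25;  σ√T = 0.1800
d₁ = [ln(235/255) + (0.066 + 0.36²/2)·0.25] / 0.1800 = [-0.0817 + 0.0327] / 0.1800 = -0.2721 ⇒ -0.27
d₂ = d₁ − σ√T = -0.2721 − 0.1800 = -0.4521 ⇒ -0.45
exp(−rT) = exp(−0.066·0.25) = 0.9836
N(d₁) = N(-0.27) = 0.3936;  N(d₂) = N(-0.45) = 0.3264
C = 235·0.3936 − 255·0.9836·0.3264 = 92.4960 − 81.8670 = 10.6290

$10.63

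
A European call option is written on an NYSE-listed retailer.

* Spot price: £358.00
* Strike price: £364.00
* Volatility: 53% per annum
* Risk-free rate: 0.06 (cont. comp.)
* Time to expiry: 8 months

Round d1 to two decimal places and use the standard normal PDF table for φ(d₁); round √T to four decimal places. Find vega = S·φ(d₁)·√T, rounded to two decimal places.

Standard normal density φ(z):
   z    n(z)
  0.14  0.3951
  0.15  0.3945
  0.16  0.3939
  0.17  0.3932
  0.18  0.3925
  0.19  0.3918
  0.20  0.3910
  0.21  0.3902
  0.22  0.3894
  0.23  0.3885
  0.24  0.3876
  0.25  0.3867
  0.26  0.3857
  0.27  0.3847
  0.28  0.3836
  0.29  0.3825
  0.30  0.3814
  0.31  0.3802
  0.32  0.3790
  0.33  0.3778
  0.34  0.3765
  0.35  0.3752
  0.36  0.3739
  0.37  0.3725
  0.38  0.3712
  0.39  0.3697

T = 0.6667;  σ√T = 0.4327
d₁ = [ln(358/364) + (0.06 + 0.53²/2)·0.6667] / 0.4327 = [-0.0166 + 0.1336] / 0.4327 = 0.2704 ≈ 0.27
√T = √0.6667 = 0.8165
φ(d₁) = φ(0.27) = 0.3847
vega = S·φ(d₁)·√T = 358·0.3847·0.8165 = 112.4505

112.45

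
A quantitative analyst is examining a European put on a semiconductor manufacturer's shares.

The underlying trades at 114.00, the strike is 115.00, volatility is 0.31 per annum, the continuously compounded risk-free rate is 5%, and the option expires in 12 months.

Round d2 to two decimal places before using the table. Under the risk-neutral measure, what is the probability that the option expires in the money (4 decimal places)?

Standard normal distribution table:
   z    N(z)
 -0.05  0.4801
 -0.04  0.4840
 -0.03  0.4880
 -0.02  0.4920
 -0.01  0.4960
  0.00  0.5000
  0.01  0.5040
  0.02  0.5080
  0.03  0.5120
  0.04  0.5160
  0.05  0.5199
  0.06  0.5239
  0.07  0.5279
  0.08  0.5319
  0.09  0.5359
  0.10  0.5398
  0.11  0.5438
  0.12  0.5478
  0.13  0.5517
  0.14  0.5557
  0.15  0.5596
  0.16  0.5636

σ√T = 0.31 × 1.0000 = 0.3100
d₁ = [ln(114/115) + (0.05 + 0.31²/2)·1] / 0.3100 = [-0.0087 + 0.0980] / 0.3100 = 0.2881 → 0.29
d₂ = d₁ − σ√T = 0.2881 − 0.3100 = -0.0219 → -0.02
Risk-neutral Pr[S_T < K] = N(−d₂) = N(0.02) = 0.5080

0.5080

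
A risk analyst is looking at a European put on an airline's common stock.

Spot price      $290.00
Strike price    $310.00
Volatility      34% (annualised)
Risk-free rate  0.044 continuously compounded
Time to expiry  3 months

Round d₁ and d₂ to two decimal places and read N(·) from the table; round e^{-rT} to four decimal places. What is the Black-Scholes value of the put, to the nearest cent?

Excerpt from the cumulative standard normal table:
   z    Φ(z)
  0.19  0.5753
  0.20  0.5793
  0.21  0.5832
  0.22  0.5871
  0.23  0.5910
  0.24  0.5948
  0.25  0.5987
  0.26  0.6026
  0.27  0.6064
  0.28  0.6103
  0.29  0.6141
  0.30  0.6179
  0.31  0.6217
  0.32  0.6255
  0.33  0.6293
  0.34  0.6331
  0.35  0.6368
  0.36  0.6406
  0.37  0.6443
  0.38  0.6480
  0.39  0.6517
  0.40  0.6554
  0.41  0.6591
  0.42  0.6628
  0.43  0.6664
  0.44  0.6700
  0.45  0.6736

σ√T = 0.34 × 0.5000 = 0.1700
d₁ = [ln(290/310) + (0.044 + 0.34²/2)·0.25] / 0.1700 = [-0.0667 + 0.0255] / 0.1700 = -0.2426 ≈ -0.24
d₂ = d₁ − σ√T = -0.2426 − 0.1700 = -0.4126 ≈ -0.41
exp(−rT) = exp(−0.044·0.25) = 0.9891
N(−d₂) = N(0.41) = 0.6591;  N(−d₁) = N(0.24) = 0.5948
P = 310·0.9891·0.6591 − 290·0.5948 = 202.0939 − 172.4920 = 29.6019

$29.60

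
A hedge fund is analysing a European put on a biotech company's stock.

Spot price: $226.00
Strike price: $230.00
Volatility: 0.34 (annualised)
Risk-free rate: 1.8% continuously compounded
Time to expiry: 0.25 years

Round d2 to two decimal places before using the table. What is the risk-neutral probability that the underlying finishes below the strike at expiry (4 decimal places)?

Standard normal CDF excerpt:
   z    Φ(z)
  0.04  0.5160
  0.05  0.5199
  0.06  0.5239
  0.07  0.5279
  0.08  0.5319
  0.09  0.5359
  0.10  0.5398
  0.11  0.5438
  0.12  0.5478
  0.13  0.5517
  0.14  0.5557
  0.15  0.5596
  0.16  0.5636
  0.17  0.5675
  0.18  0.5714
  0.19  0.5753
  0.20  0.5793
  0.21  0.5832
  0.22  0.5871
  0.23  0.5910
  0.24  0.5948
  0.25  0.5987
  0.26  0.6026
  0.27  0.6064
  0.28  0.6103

T = 0.25;  σ√T = 0.1700
d₁ = [ln(226/230) + (0.018 + 0.34²/2)·0.25] / 0.1700 = [-0.0175 + 0.0190] / 0.1700 = 0.0083 ≈ 0.01
d₂ = d₁ − σ√T = 0.0083 − 0.1700 = -0.1617 ≈ -0.16
Pr(exercise) under Q = N(−d₂) = N(0.16) = 0.5636

0.5636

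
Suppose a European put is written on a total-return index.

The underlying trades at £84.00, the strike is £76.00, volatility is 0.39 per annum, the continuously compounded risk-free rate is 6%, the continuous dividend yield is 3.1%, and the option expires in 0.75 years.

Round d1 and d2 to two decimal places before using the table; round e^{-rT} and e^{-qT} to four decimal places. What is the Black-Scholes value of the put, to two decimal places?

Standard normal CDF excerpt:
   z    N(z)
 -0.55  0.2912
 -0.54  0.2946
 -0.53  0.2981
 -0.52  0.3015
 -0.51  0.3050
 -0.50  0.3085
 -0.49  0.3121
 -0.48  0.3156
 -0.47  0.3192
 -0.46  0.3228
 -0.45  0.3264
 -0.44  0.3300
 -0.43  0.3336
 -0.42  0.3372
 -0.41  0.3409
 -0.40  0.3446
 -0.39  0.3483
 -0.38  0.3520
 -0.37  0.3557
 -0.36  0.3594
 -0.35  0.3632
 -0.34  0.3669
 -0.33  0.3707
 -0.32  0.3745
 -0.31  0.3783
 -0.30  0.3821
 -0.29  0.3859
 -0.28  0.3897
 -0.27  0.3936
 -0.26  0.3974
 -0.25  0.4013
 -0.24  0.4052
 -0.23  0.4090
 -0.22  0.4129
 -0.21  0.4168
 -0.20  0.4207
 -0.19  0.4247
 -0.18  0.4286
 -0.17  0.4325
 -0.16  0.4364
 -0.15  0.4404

£6.39

σ√T = 0.39·√0.75 = 0.3377
d₁ = [ln(84/76) + (0.06 − 0.031 + ½·0.39²)·0.75] / (σ√T) = (0.1001 + 0.0788) / 0.3377 = 0.5296 → 0.53
d₂ = 0.5296 − 0.3377 = 0.1918 → 0.19
e^(−qT) = e^(−0.031·0.75) = 0.9770;  e^(−rT) = e^(−0.06·0.75) = 0.9560
N(−d₂) = N(-0.19) = 0.4247;  N(−d₁) = N(-0.53) = 0.2981
P = 76·0.9560·0.4247 − 84·0.9770·0.2981 = 30.8570 − 24.4645 = 6.3925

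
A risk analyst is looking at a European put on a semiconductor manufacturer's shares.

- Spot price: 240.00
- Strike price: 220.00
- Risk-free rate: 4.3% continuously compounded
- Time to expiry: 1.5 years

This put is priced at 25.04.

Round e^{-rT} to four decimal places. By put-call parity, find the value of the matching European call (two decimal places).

e^(−rT) = e^(−0.043·1.5) = 0.9375
Put-call parity: C − P = S − K·e^(−rT) = 240 − 220·0.9375 = 240 − 206.2500 = 33.7500
C = P + (C − P) = 25.04 + (33.7500) = 58.7900

58.79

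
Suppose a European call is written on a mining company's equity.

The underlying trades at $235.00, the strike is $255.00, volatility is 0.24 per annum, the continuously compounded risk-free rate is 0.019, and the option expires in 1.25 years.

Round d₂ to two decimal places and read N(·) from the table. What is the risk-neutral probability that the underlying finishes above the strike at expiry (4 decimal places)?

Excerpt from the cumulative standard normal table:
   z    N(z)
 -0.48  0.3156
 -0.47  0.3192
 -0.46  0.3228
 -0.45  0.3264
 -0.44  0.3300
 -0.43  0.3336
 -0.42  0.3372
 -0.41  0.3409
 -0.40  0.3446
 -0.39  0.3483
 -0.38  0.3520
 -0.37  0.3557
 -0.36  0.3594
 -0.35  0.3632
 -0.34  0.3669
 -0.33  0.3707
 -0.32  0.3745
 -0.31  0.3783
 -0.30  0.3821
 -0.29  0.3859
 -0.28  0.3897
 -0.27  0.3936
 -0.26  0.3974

σ√T = 0.24 × 1.1180 = 0.2683
ln(S/K) + (r + σ²/2)T = ln(235/255) + (0.019 + 0.24²/2)·1.25 = -0.0817 + 0.0597 = -0.0219
d₁ = -0.0219 / 0.2683 = -0.0817 ≈ -0.08
d₂ = d₁ − σ√T = -0.0817 − 0.2683 = -0.3500 ≈ -0.35
Pr(exercise) under Q = N(d₂) = 0.3632

0.3632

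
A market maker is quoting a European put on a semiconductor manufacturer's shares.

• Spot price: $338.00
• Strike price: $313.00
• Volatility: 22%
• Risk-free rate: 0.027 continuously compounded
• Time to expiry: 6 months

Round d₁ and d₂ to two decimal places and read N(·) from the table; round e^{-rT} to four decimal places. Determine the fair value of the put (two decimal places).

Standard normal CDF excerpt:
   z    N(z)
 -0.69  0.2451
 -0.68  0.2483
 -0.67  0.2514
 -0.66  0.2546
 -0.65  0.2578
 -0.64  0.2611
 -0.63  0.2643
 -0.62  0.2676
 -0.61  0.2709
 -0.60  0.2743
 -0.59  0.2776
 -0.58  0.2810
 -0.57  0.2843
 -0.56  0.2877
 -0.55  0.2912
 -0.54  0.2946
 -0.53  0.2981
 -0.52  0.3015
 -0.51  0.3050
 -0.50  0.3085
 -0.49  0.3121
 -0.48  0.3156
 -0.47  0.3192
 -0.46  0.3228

σ√T = 0.22·√0.5 = 0.1556
d₁ = [ln(338/313) + (0.027 + 0.22²/2)·0.5] / 0.1556 = [0.0768 + 0.0256] / 0.1556 = 0.6585 → 0.66
d₂ = d₁ − σ√T = 0.6585 − 0.1556 = 0.5030 → 0.50
exp(−rT) = exp(−0.027·0.5) = 0.9866
P = 313·0.9866·N(-0.50) − 338·N(-0.66) = 313·0.9866·0.3085 − 338·0.2546 = 95.2666 − 86.0548 = 9.2118

$9.21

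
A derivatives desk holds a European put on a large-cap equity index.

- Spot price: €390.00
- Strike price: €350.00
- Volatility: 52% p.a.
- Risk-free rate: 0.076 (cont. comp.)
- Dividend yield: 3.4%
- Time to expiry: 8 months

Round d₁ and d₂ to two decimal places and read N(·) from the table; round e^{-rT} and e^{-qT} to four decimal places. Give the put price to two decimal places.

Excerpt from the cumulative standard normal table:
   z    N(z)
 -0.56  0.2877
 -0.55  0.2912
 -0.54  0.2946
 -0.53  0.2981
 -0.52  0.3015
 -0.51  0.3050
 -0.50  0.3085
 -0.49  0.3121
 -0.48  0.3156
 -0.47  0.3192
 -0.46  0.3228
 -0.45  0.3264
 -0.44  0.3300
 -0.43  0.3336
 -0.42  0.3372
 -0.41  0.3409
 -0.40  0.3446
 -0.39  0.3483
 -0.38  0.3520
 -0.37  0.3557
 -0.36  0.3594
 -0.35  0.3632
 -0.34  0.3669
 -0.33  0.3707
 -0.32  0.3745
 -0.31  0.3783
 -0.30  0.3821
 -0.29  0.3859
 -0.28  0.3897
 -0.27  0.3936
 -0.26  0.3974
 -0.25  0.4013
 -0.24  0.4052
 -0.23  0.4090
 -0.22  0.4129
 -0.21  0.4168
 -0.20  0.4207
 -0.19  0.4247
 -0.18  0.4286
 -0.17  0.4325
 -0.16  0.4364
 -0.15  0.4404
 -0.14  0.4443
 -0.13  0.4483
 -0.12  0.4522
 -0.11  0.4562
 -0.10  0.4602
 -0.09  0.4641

σ√T = 0.52·√0.6667 = 0.4246
d₁ = [ln(390/350) + (0.076 − 0.034 + 0.52²/2)·0.6667] / 0.4246 = [0.1082 + 0.1181] / 0.4246 = 0.5331 → 0.53
d₂ = d₁ − σ√T = 0.5331 − 0.4246 = 0.1085 → 0.11
exp(−qT) = exp(−0.034·0.6667) = 0.9776;  exp(−rT) = exp(−0.076·0.6667) = 0.9506
N(−d₂) = N(-0.11) = 0.4562;  N(−d₁) = N(-0.53) = 0.2981
P = 350·0.9506·0.4562 − 390·0.9776·0.2981 = 151.7823 − 113.6548 = 38.1275

€38.13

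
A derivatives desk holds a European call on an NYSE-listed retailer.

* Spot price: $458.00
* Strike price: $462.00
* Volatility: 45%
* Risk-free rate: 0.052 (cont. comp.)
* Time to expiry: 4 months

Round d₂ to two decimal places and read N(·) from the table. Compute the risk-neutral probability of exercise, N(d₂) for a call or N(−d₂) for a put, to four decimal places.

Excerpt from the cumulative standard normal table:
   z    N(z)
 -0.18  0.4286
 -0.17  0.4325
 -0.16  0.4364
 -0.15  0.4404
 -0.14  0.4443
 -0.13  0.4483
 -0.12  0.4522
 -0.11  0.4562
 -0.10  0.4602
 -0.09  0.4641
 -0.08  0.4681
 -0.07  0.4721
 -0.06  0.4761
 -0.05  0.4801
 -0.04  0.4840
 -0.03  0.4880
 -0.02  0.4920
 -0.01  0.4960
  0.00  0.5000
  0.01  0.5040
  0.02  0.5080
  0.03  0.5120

σ√T = 0.45 × 0.5774 = 0.2598
d₁ = [ln(458/462) + (0.052 + ½·0.45²)·0.3333] / (σ√T) = (-0.0087 + 0.0511) / 0.2598 = 0.1632 which rounds to 0.16
d₂ = 0.1632 − 0.2598 = -0.0967 which rounds to -0.10
Risk-neutral Pr[S_T > K] = N(d₂) = N(-0.10) = 0.4602

0.4602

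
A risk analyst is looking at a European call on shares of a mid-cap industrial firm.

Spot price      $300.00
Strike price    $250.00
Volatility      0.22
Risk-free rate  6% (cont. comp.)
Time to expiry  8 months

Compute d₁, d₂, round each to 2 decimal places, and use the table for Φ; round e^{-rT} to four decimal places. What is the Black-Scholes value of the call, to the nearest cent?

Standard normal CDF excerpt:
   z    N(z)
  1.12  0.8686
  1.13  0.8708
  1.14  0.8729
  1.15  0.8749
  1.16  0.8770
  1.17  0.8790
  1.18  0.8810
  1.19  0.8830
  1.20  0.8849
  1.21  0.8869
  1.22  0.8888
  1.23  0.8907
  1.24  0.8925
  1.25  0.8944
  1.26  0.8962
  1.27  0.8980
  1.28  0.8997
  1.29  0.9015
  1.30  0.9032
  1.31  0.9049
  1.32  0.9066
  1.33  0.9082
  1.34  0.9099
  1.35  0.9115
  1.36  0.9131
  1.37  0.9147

σ√T = 0.22 × 0.8165 = 0.1796
d₁ = [ln(300/250) + (0.06 + 0.22²/2)·0.6667] / 0.1796 = [0.1823 + 0.0561] / 0.1796 = 1.3275 ≈ 1.33
d₂ = d₁ − σ√T = 1.3275 − 0.1796 = 1.1479 ≈ 1.15
exp(−rT) = exp(−0.06·0.6667) = 0.9608
C = 300·N(1.33) − 250·0.9608·N(1.15) = 300·0.9082 − 250·0.9608·0.8749 = 272.4600 − 210.1510 = 62.3090

$62.31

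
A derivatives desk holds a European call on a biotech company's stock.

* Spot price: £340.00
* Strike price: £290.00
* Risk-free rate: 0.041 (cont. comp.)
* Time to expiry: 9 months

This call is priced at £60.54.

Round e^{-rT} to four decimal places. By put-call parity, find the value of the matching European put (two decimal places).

£1.75

exp(−rT) = exp(−0.041·0.75) = 0.9697
Put-call parity: C − P = S − K·e^(−rT) = 340 − 290·0.9697 = 340 − 281.2130 = 58.7870
P = C − (C − P) = 60.54 − (58.7870) = 1.7530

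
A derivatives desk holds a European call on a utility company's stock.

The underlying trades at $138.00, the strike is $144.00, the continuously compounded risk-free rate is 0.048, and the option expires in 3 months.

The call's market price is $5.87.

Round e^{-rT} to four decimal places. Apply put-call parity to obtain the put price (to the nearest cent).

$10.16

exp(−rT) = exp(−0.048·0.25) = 0.9881
Put-call parity: C − P = S − K·e^(−rT) = 138 − 144·0.9881 = 138 − 142.2864 = -4.2864
P = C − (C − P) = 5.87 − (-4.2864) = 10.1564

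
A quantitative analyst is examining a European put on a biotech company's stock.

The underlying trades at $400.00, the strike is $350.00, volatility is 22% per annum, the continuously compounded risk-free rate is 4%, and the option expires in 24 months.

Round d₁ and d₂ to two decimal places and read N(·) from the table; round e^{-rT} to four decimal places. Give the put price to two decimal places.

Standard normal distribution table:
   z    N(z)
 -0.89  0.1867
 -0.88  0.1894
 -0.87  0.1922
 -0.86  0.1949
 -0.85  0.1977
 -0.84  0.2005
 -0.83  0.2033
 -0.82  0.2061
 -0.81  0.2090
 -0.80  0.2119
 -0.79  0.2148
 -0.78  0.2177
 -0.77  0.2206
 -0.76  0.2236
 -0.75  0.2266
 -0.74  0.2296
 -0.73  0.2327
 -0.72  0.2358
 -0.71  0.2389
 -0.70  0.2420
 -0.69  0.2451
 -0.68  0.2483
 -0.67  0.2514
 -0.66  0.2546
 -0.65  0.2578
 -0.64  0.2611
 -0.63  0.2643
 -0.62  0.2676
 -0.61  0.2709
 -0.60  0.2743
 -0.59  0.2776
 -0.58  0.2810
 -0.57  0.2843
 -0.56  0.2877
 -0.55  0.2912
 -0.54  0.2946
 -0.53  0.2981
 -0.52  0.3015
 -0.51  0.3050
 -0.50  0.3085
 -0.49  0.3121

$16.11

T = 2;  σ√T = 0.3111
d₁ = [ln(400/350) + (0.04 + ½·0.22²)·2] / (σ√T) = (0.1335 + 0.1284) / 0.3111 = 0.8419 which rounds to 0.84
d₂ = 0.8419 − 0.3111 = 0.5308 which rounds to 0.53
exp(−rT) = exp(−0.04·2) = 0.9231
N(−d₂) = N(-0.53) = 0.2981;  N(−d₁) = N(-0.84) = 0.2005
P = 350·0.9231·0.2981 − 400·0.2005 = 96.3116 − 80.2000 = 16.1116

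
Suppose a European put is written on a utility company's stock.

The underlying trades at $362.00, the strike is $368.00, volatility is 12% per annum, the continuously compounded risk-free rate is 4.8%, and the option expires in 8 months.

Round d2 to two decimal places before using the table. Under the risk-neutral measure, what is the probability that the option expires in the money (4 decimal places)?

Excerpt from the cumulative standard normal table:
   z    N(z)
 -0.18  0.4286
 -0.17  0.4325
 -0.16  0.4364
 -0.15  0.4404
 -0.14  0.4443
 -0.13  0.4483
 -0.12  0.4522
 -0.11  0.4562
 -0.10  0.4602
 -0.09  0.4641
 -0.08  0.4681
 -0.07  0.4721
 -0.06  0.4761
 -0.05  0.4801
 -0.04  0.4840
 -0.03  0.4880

σ√T = 0.12·√0.6667 = 0.0980
ln(S/K) + (r + σ²/2)T = ln(362/368) + (0.048 + 0.12²/2)·0.6667 = -0.0164 + 0.0368 = 0.0204
d₁ = 0.0204 / 0.0980 = 0.2078 ⇒ 0.21
d₂ = d₁ − σ√T = 0.2078 − 0.0980 = 0.1098 ⇒ 0.11
Pr(exercise) under Q = N(−d₂) = N(-0.11) = 0.4562

0.4562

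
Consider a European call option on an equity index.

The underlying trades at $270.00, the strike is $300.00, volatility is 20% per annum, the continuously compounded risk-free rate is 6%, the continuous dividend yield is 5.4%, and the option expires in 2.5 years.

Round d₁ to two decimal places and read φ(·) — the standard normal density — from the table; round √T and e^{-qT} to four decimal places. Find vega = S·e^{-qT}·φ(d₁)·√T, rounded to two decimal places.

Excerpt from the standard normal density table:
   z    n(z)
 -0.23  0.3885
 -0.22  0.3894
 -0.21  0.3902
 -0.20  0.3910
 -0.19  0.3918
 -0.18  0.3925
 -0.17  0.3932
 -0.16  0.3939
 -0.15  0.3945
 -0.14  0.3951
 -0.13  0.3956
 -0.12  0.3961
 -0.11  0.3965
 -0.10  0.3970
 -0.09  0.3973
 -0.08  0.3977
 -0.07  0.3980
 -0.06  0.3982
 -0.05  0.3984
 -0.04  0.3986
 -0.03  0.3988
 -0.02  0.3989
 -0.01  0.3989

147.55

T = 2.5;  σ√T = 0.3162
ln(S/K) + (r − q + σ²/2)T = ln(270/300) + (0.06 − 0.054 + 0.2²/2)·2.5 = -0.1054 + 0.0650 = -0.0404
d₁ = -0.0404 / 0.3162 = -0.1276 → -0.13
√T = √2.5 = 1.5811
φ(d₁) = φ(-0.13) = 0.3956
e^(−qT) = e^(−0.054·2.5) = 0.8737
vega = S·e^(−qT)·φ(d₁)·√T = 270·0.8737·0.3956·1.5811 = 147.5509
(Call and put vega coincide under Black-Scholes.)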